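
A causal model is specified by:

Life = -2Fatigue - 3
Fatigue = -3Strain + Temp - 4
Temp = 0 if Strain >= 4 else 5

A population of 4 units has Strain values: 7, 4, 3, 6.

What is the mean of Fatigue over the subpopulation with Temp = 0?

-21

Observing Temp=0 restricts to units where Temp's equation naturally yields 0: Strain ∈ {7, 4, 6}. In that subpopulation Fatigue = -25, -16, -22, mean -21.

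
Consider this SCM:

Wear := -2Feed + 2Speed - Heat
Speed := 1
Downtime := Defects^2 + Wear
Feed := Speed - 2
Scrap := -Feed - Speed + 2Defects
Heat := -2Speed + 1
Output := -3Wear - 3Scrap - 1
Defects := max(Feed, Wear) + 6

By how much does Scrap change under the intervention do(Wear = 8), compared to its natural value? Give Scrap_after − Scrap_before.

Under do(Wear=8), the mechanism Wear := -2Feed + 2Speed - Heat is discarded; Wear is fixed at 8.
Feed = Speed - 2  [with Speed=1]  = -1
Defects = max(Feed, Wear) + 6  [with Feed=-1, Wear=8]  = 14
Scrap = -Feed - Speed + 2Defects  [with Feed=-1, Speed=1, Defects=14]  = 28
Without intervention: Feed = Speed - 2  [with Speed=1]  = -1; Heat = -2Speed + 1  [with Speed=1]  = -1; Wear = -2Feed + 2Speed - Heat  [with Feed=-1, Speed=1, Heat=-1]  = 5; Defects = max(Feed, Wear) + 6  [with Feed=-1, Wear=5]  = 11; Scrap = -Feed - Speed + 2Defects  [with Feed=-1, Speed=1, Defects=11]  = 22.
Change = 28 − 22 = 6.

6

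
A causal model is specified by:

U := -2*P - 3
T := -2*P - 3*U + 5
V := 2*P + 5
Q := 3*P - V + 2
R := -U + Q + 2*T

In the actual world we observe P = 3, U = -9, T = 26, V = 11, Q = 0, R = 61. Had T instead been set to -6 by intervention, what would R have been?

The intervention breaks the incoming arrows to T: T := -2*P - 3*U + 5 no longer applies, and T = -6.
U = -2*P - 3  [with P=3]  = -9
V = 2*P + 5  [with P=3]  = 11
Q = 3*P - V + 2  [with P=3, V=11]  = 0
R = -U + Q + 2*T  [with U=-9, Q=0, T=-6]  = -3

-3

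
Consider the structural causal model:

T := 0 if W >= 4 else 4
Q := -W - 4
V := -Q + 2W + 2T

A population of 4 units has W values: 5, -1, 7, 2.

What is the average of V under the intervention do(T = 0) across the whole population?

13.75

Every unit gets T=0 under the intervention. V values become 19, 1, 25, 10; E[V|do(T=0)] = 13.75.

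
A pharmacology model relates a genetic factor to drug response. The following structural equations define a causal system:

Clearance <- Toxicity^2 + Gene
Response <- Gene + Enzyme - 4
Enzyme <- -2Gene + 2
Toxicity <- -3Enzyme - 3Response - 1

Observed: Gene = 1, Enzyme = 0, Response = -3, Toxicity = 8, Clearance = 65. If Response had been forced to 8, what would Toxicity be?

-25

The intervention breaks the incoming arrows to Response: Response <- Gene + Enzyme - 4 no longer applies, and Response = 8.
Enzyme = -2Gene + 2  [with Gene=1]  = 0
Toxicity = -3Enzyme - 3Response - 1  [with Enzyme=0, Response=8]  = -25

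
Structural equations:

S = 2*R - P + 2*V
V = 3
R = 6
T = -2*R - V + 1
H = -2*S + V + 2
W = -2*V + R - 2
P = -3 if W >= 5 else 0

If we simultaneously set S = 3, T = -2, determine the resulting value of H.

Under do(S = 3, T = -2), each intervened variable's structural equation is replaced by its fixed value.
H = -2*S + V + 2  [with S=3, V=3]  = -1

-1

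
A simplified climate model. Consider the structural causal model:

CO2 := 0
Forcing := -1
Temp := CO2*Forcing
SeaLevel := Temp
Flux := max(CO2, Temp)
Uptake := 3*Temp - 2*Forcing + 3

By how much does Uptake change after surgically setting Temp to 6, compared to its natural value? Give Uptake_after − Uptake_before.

The intervention breaks the incoming arrows to Temp: Temp := CO2*Forcing no longer applies, and Temp = 6.
Uptake = 3*Temp - 2*Forcing + 3  [with Temp=6, Forcing=-1]  = 23
Without intervention: Temp = CO2*Forcing  [with CO2=0, Forcing=-1]  = 0; Uptake = 3*Temp - 2*Forcing + 3  [with Temp=0, Forcing=-1]  = 5.
Change = 23 − 5 = 18.

18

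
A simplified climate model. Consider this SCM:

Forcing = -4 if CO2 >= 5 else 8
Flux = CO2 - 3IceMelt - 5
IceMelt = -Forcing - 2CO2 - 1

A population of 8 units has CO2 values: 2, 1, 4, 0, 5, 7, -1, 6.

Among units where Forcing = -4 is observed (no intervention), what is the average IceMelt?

Conditioning on Forcing=-4 selects the 3 unit(s) with CO2 ∈ {5, 7, 6}. Their IceMelt values: -7, -11, -9. Mean = -9.

-9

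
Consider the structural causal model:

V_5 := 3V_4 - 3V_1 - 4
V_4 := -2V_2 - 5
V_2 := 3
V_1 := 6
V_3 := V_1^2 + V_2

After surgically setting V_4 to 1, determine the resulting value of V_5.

Intervening sets V_4 = 1 and removes its equation (V_4 := -2V_2 - 5).
V_5 = 3V_4 - 3V_1 - 4  [with V_4=1, V_1=6]  = -19

-19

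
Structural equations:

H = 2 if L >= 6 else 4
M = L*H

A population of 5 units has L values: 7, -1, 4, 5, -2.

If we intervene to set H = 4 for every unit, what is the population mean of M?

10.4

Every unit gets H=4 under the intervention. M values become 28, -4, 16, 20, -8; E[M|do(H=4)] = 10.4.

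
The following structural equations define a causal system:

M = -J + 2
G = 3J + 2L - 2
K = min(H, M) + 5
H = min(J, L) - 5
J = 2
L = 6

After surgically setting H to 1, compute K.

The intervention breaks the incoming arrows to H: H = min(J, L) - 5 no longer applies, and H = 1.
M = -J + 2  [with J=2]  = 0
K = min(H, M) + 5  [with H=1, M=0]  = 5

5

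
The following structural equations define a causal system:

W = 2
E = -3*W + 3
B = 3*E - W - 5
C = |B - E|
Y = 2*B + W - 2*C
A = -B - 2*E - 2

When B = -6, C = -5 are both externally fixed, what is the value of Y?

Setting B = -6, C = -5 by intervention discards those variables' equations.
Y = 2*B + W - 2*C  [with B=-6, W=2, C=-5]  = 0

0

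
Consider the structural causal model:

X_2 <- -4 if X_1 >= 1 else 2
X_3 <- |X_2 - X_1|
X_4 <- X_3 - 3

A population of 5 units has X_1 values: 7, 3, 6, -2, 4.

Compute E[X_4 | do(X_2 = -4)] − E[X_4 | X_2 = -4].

do(X_2=-4) breaks X_2's dependence on X_1. With X_2=-4 fixed, X_4 across the units is 8, 4, 7, -1, 5, mean 4.6.
E[X_4|X_2=-4] averages over only the 4 units with X_2=-4 (X_1 = 7, 3, 6, 4): X_4 = 8, 4, 7, 5, mean 6.
Difference = 4.6 − 6 = -1.4.

-1.4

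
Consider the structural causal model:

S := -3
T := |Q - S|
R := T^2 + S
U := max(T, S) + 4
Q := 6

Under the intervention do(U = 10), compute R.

The intervention breaks the incoming arrows to U: U := max(T, S) + 4 no longer applies, and U = 10.
Since R is not a descendant of the intervened variable, it is unaffected.
T = |Q - S|  [with Q=6, S=-3]  = 9
R = T^2 + S  [with T=9, S=-3]  = 78

78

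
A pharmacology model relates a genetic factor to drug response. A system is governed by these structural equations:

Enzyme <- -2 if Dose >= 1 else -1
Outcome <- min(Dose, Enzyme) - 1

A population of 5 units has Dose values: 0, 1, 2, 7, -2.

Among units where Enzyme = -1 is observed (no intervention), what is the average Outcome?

-2.5

Conditioning on Enzyme=-1 selects the 2 unit(s) with Dose ∈ {0, -2}. Their Outcome values: -2, -3. Mean = -2.5.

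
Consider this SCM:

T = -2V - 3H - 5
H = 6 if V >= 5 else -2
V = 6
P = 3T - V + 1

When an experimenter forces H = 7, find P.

-119

Under do(H=7), the mechanism H = 6 if V >= 5 else -2 is discarded; H is fixed at 7.
T = -2V - 3H - 5  [with V=6, H=7]  = -38
P = 3T - V + 1  [with T=-38, V=6]  = -119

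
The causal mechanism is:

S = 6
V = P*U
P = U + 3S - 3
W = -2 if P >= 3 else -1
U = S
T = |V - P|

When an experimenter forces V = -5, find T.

26

Intervening sets V = -5 and removes its equation (V = P*U).
U = S  [with S=6]  = 6
P = U + 3S - 3  [with U=6, S=6]  = 21
T = |V - P|  [with V=-5, P=21]  = 26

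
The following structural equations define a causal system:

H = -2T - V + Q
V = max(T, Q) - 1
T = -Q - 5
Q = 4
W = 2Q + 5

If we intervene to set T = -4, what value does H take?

9

do(T=-4) replaces the equation T = -Q - 5 with the constant T = -4.
V = max(T, Q) - 1  [with T=-4, Q=4]  = 3
H = -2T - V + Q  [with T=-4, V=3, Q=4]  = 9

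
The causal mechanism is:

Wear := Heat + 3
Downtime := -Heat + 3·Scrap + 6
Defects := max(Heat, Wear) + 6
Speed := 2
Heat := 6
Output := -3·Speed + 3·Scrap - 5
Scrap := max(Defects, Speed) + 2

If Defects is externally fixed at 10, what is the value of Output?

25

Under do(Defects=10), the mechanism Defects := max(Heat, Wear) + 6 is discarded; Defects is fixed at 10.
Scrap = max(Defects, Speed) + 2  [with Defects=10, Speed=2]  = 12
Output = -3·Speed + 3·Scrap - 5  [with Speed=2, Scrap=12]  = 25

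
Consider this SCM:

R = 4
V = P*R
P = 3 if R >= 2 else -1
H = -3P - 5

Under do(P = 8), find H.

-29

Under do(P=8), the mechanism P = 3 if R >= 2 else -1 is discarded; P is fixed at 8.
H = -3P - 5  [with P=8]  = -29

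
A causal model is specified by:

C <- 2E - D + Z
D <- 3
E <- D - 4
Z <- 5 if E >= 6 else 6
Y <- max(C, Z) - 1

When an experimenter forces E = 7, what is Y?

15

do(E=7) replaces the equation E <- D - 4 with the constant E = 7.
Z = 5 if E >= 6 else 6  [with E=7]  = 5
C = 2E - D + Z  [with E=7, D=3, Z=5]  = 16
Y = max(C, Z) - 1  [with C=16, Z=5]  = 15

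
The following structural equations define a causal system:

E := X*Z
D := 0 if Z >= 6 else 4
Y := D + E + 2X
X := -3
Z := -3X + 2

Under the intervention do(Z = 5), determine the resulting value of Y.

do(Z=5) replaces the equation Z := -3X + 2 with the constant Z = 5.
E = X*Z  [with X=-3, Z=5]  = -15
D = 0 if Z >= 6 else 4  [with Z=5]  = 4
Y = D + E + 2X  [with D=4, E=-15, X=-3]  = -17

-17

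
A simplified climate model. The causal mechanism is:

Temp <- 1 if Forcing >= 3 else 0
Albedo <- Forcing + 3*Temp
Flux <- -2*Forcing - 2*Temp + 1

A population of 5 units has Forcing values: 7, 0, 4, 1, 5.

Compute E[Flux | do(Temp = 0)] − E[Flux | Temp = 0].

-5.8

Under do(Temp=0), Temp's equation is replaced by Temp=0 for every unit. Per-unit Flux: -13, 1, -7, -1, -9. Mean = -5.8.
E[Flux|Temp=0] averages over only the 2 units with Temp=0 (Forcing = 0, 1): Flux = 1, -1, mean 0.
Difference = -5.8 − 0 = -5.8.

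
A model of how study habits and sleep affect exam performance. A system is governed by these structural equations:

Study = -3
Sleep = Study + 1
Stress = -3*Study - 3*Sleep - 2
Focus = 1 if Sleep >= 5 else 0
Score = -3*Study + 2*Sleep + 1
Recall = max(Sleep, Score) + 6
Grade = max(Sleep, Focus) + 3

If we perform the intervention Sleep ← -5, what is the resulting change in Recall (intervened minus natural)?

-6

Under do(Sleep=-5), the mechanism Sleep = Study + 1 is discarded; Sleep is fixed at -5.
Score = -3*Study + 2*Sleep + 1  [with Study=-3, Sleep=-5]  = 0
Recall = max(Sleep, Score) + 6  [with Sleep=-5, Score=0]  = 6
Without intervention: Sleep = Study + 1  [with Study=-3]  = -2; Score = -3*Study + 2*Sleep + 1  [with Study=-3, Sleep=-2]  = 6; Recall = max(Sleep, Score) + 6  [with Sleep=-2, Score=6]  = 12.
Change = 6 − 12 = -6.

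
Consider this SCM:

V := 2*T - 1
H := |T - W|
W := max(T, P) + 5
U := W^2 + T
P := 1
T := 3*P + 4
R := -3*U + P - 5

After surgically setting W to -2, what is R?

do(W=-2) replaces the equation W := max(T, P) + 5 with the constant W = -2.
T = 3*P + 4  [with P=1]  = 7
U = W^2 + T  [with W=-2, T=7]  = 11
R = -3*U + P - 5  [with U=11, P=1]  = -37

-37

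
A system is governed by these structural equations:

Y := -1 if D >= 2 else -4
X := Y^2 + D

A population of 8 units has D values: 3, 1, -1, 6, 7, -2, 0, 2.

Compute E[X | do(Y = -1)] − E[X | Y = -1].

Every unit gets Y=-1 under the intervention. X values become 4, 2, 0, 7, 8, -1, 1, 3; E[X|do(Y=-1)] = 3.
E[X|Y=-1] averages over only the 4 units with Y=-1 (D = 3, 6, 7, 2): X = 4, 7, 8, 3, mean 5.5.
Difference = 3 − 5.5 = -2.5.

-2.5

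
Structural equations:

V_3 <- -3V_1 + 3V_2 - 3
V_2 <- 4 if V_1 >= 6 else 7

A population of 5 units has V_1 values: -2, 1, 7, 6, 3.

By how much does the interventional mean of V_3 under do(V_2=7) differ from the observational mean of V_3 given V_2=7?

-7

Under do(V_2=7), V_2's equation is replaced by V_2=7 for every unit. Per-unit V_3: 24, 15, -3, 0, 9. Mean = 9.
E[V_3|V_2=7] averages over only the 3 units with V_2=7 (V_1 = -2, 1, 3): V_3 = 24, 15, 9, mean 16.
Difference = 9 − 16 = -7.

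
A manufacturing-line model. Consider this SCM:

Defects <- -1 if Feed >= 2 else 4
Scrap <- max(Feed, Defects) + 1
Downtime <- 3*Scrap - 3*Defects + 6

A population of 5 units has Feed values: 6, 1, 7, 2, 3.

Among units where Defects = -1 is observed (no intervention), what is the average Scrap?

5.5

E[Scrap|Defects=-1] averages over only the 4 units with Defects=-1 (Feed = 6, 7, 2, 3): Scrap = 7, 8, 3, 4, mean 5.5.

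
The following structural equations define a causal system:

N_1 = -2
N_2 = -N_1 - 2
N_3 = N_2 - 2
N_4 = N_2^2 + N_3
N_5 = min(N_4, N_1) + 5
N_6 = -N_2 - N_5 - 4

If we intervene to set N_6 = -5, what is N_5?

do(N_6=-5) replaces the equation N_6 = -N_2 - N_5 - 4 with the constant N_6 = -5.
Since N_5 is not a descendant of the intervened variable, it is unaffected.
N_2 = -N_1 - 2  [with N_1=-2]  = 0
N_3 = N_2 - 2  [with N_2=0]  = -2
N_4 = N_2^2 + N_3  [with N_2=0, N_3=-2]  = -2
N_5 = min(N_4, N_1) + 5  [with N_4=-2, N_1=-2]  = 3

3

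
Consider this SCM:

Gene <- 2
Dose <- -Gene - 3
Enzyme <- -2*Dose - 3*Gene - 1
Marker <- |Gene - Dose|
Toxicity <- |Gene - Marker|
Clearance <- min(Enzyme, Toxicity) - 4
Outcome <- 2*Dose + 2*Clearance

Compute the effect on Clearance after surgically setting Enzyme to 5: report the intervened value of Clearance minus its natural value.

2

The intervention breaks the incoming arrows to Enzyme: Enzyme <- -2*Dose - 3*Gene - 1 no longer applies, and Enzyme = 5.
Dose = -Gene - 3  [with Gene=2]  = -5
Marker = |Gene - Dose|  [with Gene=2, Dose=-5]  = 7
Toxicity = |Gene - Marker|  [with Gene=2, Marker=7]  = 5
Clearance = min(Enzyme, Toxicity) - 4  [with Enzyme=5, Toxicity=5]  = 1
Without intervention: Dose = -Gene - 3  [with Gene=2]  = -5; Enzyme = -2*Dose - 3*Gene - 1  [with Dose=-5, Gene=2]  = 3; Marker = |Gene - Dose|  [with Gene=2, Dose=-5]  = 7; Toxicity = |Gene - Marker|  [with Gene=2, Marker=7]  = 5; Clearance = min(Enzyme, Toxicity) - 4  [with Enzyme=3, Toxicity=5]  = -1.
Change = 1 − (-1) = 2.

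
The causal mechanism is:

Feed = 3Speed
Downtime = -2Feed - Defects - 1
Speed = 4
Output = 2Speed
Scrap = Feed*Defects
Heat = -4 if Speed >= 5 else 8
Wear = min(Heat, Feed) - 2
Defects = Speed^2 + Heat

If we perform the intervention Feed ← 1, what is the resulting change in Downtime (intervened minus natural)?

22

do(Feed=1) replaces the equation Feed = 3Speed with the constant Feed = 1.
Heat = -4 if Speed >= 5 else 8  [with Speed=4]  = 8
Defects = Speed^2 + Heat  [with Speed=4, Heat=8]  = 24
Downtime = -2Feed - Defects - 1  [with Feed=1, Defects=24]  = -27
Without intervention: Feed = 3Speed  [with Speed=4]  = 12; Heat = -4 if Speed >= 5 else 8  [with Speed=4]  = 8; Defects = Speed^2 + Heat  [with Speed=4, Heat=8]  = 24; Downtime = -2Feed - Defects - 1  [with Feed=12, Defects=24]  = -49.
Change = -27 − (-49) = 22.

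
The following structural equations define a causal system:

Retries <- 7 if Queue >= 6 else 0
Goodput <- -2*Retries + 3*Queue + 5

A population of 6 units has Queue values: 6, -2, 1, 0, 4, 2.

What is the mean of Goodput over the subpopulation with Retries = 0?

E[Goodput|Retries=0] averages over only the 5 units with Retries=0 (Queue = -2, 1, 0, 4, 2): Goodput = -1, 8, 5, 17, 11, mean 8.

8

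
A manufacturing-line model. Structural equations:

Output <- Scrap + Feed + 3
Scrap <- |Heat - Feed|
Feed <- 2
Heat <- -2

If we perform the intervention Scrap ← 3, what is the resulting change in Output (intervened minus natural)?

The intervention breaks the incoming arrows to Scrap: Scrap <- |Heat - Feed| no longer applies, and Scrap = 3.
Output = Scrap + Feed + 3  [with Scrap=3, Feed=2]  = 8
Without intervention: Scrap = |Heat - Feed|  [with Heat=-2, Feed=2]  = 4; Output = Scrap + Feed + 3  [with Scrap=4, Feed=2]  = 9.
Change = 8 − 9 = -1.

-1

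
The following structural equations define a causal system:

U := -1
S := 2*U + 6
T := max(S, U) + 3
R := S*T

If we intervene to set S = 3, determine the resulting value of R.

Under do(S=3), the mechanism S := 2*U + 6 is discarded; S is fixed at 3.
T = max(S, U) + 3  [with S=3, U=-1]  = 6
R = S*T  [with S=3, T=6]  = 18

18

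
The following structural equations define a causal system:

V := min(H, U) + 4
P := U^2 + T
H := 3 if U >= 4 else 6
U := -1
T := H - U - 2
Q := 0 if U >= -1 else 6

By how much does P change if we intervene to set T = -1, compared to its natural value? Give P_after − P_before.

Under do(T=-1), the mechanism T := H - U - 2 is discarded; T is fixed at -1.
P = U^2 + T  [with U=-1, T=-1]  = 0
Without intervention: H = 3 if U >= 4 else 6  [with U=-1]  = 6; T = H - U - 2  [with H=6, U=-1]  = 5; P = U^2 + T  [with U=-1, T=5]  = 6.
Change = 0 − 6 = -6.

-6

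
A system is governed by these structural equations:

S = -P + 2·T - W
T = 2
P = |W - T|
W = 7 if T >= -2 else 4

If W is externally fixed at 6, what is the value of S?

Under do(W=6), the mechanism W = 7 if T >= -2 else 4 is discarded; W is fixed at 6.
P = |W - T|  [with W=6, T=2]  = 4
S = -P + 2·T - W  [with P=4, T=2, W=6]  = -6

-6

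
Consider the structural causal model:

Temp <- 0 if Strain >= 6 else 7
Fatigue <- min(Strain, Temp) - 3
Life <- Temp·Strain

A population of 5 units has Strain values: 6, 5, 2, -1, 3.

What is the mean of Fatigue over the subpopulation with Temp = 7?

-0.75

Observing Temp=7 restricts to units where Temp's equation naturally yields 7: Strain ∈ {5, 2, -1, 3}. In that subpopulation Fatigue = 2, -1, -4, 0, mean -0.75.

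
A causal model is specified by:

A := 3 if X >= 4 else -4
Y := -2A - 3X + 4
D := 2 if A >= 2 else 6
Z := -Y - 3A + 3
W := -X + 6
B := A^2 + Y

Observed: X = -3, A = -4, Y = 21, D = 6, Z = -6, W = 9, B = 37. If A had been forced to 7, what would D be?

2

Under do(A=7), the mechanism A := 3 if X >= 4 else -4 is discarded; A is fixed at 7.
D = 2 if A >= 2 else 6  [with A=7]  = 2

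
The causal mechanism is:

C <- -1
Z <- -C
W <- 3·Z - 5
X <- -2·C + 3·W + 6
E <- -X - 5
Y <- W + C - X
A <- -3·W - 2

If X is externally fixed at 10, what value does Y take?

-13

Under do(X=10), the mechanism X <- -2·C + 3·W + 6 is discarded; X is fixed at 10.
Z = -C  [with C=-1]  = 1
W = 3·Z - 5  [with Z=1]  = -2
Y = W + C - X  [with W=-2, C=-1, X=10]  = -13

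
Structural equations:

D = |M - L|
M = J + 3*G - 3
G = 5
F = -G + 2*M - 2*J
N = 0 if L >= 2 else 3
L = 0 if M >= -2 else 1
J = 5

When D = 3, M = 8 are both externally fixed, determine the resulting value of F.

Under do(D = 3, M = 8), each intervened variable's structural equation is replaced by its fixed value.
F = -G + 2*M - 2*J  [with G=5, M=8, J=5]  = 1

1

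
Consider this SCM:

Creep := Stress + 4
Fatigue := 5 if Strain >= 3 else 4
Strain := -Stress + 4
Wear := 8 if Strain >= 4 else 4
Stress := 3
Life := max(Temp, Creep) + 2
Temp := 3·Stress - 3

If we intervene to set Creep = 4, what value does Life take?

8

The intervention breaks the incoming arrows to Creep: Creep := Stress + 4 no longer applies, and Creep = 4.
Temp = 3·Stress - 3  [with Stress=3]  = 6
Life = max(Temp, Creep) + 2  [with Temp=6, Creep=4]  = 8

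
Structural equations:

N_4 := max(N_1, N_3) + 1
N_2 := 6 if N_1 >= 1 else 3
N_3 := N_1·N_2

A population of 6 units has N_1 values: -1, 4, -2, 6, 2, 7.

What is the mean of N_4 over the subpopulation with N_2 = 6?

E[N_4|N_2=6] averages over only the 4 units with N_2=6 (N_1 = 4, 6, 2, 7): N_4 = 25, 37, 13, 43, mean 29.5.

29.5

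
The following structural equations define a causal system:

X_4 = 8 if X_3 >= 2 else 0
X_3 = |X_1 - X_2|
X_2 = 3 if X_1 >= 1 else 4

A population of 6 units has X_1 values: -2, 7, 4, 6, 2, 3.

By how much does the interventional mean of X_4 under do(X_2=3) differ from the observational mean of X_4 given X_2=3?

0.8

The intervention sets X_2=3 in all 6 units regardless of X_1. Recomputing X_4 per unit gives 8, 8, 0, 8, 0, 0; average 4.
Observing X_2=3 restricts to units where X_2's equation naturally yields 3: X_1 ∈ {7, 4, 6, 2, 3}. In that subpopulation X_4 = 8, 0, 8, 0, 0, mean 3.2.
Difference = 4 − 3.2 = 0.8.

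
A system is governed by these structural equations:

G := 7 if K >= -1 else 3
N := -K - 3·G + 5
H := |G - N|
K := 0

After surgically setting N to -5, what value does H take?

The intervention breaks the incoming arrows to N: N := -K - 3·G + 5 no longer applies, and N = -5.
G = 7 if K >= -1 else 3  [with K=0]  = 7
H = |G - N|  [with G=7, N=-5]  = 12

12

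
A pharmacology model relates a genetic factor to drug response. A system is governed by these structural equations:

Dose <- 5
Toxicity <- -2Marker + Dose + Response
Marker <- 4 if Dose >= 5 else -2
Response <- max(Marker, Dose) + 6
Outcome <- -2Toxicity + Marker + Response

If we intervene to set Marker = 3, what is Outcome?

-6

do(Marker=3) replaces the equation Marker <- 4 if Dose >= 5 else -2 with the constant Marker = 3.
Response = max(Marker, Dose) + 6  [with Marker=3, Dose=5]  = 11
Toxicity = -2Marker + Dose + Response  [with Marker=3, Dose=5, Response=11]  = 10
Outcome = -2Toxicity + Marker + Response  [with Toxicity=10, Marker=3, Response=11]  = -6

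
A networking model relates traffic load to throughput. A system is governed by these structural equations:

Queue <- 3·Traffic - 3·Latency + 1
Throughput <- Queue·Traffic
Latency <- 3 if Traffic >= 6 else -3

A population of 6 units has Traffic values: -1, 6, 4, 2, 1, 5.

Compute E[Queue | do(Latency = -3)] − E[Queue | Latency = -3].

1.9

The intervention sets Latency=-3 in all 6 units regardless of Traffic. Recomputing Queue per unit gives 7, 28, 22, 16, 13, 25; average 18.5.
E[Queue|Latency=-3] averages over only the 5 units with Latency=-3 (Traffic = -1, 4, 2, 1, 5): Queue = 7, 22, 16, 13, 25, mean 16.6.
Difference = 18.5 − 16.6 = 1.9.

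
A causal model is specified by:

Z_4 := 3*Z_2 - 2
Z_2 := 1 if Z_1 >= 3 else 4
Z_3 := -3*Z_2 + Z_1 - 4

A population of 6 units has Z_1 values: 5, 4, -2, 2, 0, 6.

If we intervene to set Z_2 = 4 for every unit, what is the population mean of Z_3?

-13.5

do(Z_2=4) breaks Z_2's dependence on Z_1. With Z_2=4 fixed, Z_3 across the units is -11, -12, -18, -14, -16, -10, mean -13.5.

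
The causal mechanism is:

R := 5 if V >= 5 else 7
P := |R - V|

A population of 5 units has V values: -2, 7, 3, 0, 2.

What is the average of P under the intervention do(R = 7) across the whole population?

The intervention sets R=7 in all 5 units regardless of V. Recomputing P per unit gives 9, 0, 4, 7, 5; average 5.

5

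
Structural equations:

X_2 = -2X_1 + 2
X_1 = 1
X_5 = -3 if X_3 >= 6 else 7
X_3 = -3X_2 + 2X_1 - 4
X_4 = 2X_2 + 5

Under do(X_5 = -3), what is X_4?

The intervention breaks the incoming arrows to X_5: X_5 = -3 if X_3 >= 6 else 7 no longer applies, and X_5 = -3.
Since X_4 is not a descendant of the intervened variable, it is unaffected.
X_2 = -2X_1 + 2  [with X_1=1]  = 0
X_4 = 2X_2 + 5  [with X_2=0]  = 5

5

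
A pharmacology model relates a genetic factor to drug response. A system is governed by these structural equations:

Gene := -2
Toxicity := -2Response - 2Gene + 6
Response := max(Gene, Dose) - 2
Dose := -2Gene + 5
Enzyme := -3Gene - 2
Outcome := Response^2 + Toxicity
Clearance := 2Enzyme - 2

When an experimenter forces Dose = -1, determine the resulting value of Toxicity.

do(Dose=-1) replaces the equation Dose := -2Gene + 5 with the constant Dose = -1.
Response = max(Gene, Dose) - 2  [with Gene=-2, Dose=-1]  = -3
Toxicity = -2Response - 2Gene + 6  [with Response=-3, Gene=-2]  = 16

16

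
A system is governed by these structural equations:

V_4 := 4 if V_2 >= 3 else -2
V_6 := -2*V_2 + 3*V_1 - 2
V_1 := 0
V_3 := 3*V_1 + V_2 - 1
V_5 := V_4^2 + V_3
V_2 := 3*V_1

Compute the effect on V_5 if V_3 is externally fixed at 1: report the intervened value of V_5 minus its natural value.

do(V_3=1) replaces the equation V_3 := 3*V_1 + V_2 - 1 with the constant V_3 = 1.
V_2 = 3*V_1  [with V_1=0]  = 0
V_4 = 4 if V_2 >= 3 else -2  [with V_2=0]  = -2
V_5 = V_4^2 + V_3  [with V_4=-2, V_3=1]  = 5
Without intervention: V_2 = 3*V_1  [with V_1=0]  = 0; V_3 = 3*V_1 + V_2 - 1  [with V_1=0, V_2=0]  = -1; V_4 = 4 if V_2 >= 3 else -2  [with V_2=0]  = -2; V_5 = V_4^2 + V_3  [with V_4=-2, V_3=-1]  = 3.
Change = 5 − 3 = 2.

2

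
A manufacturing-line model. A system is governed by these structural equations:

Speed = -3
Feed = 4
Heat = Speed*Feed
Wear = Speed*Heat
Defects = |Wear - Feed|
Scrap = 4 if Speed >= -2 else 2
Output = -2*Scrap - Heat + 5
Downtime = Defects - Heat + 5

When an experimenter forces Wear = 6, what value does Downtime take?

do(Wear=6) replaces the equation Wear = Speed*Heat with the constant Wear = 6.
Heat = Speed*Feed  [with Speed=-3, Feed=4]  = -12
Defects = |Wear - Feed|  [with Wear=6, Feed=4]  = 2
Downtime = Defects - Heat + 5  [with Defects=2, Heat=-12]  = 19

19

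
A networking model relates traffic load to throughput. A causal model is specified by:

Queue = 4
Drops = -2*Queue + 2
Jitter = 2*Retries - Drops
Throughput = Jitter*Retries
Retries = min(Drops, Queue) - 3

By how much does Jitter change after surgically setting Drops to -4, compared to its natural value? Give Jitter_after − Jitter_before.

Under do(Drops=-4), the mechanism Drops = -2*Queue + 2 is discarded; Drops is fixed at -4.
Retries = min(Drops, Queue) - 3  [with Drops=-4, Queue=4]  = -7
Jitter = 2*Retries - Drops  [with Retries=-7, Drops=-4]  = -10
Without intervention: Drops = -2*Queue + 2  [with Queue=4]  = -6; Retries = min(Drops, Queue) - 3  [with Drops=-6, Queue=4]  = -9; Jitter = 2*Retries - Drops  [with Retries=-9, Drops=-6]  = -12.
Change = -10 − (-12) = 2.

2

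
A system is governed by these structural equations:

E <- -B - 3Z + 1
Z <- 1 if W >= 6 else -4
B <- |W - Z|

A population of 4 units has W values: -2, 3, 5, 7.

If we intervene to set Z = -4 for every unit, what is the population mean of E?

5.75

Every unit gets Z=-4 under the intervention. E values become 11, 6, 4, 2; E[E|do(Z=-4)] = 5.75.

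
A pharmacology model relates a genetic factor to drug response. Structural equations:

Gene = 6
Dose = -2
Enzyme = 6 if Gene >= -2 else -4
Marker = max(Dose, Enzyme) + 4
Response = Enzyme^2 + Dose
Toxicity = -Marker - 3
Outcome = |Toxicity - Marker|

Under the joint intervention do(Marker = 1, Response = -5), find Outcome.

Under do(Marker = 1, Response = -5), each intervened variable's structural equation is replaced by its fixed value.
Toxicity = -Marker - 3  [with Marker=1]  = -4
Outcome = |Toxicity - Marker|  [with Toxicity=-4, Marker=1]  = 5

5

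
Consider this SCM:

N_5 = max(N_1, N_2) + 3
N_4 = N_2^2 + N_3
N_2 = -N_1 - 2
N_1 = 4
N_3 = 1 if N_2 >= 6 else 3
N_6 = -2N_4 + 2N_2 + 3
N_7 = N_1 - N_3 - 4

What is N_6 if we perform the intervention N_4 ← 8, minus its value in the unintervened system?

Under do(N_4=8), the mechanism N_4 = N_2^2 + N_3 is discarded; N_4 is fixed at 8.
N_2 = -N_1 - 2  [with N_1=4]  = -6
N_6 = -2N_4 + 2N_2 + 3  [with N_4=8, N_2=-6]  = -25
Without intervention: N_2 = -N_1 - 2  [with N_1=4]  = -6; N_3 = 1 if N_2 >= 6 else 3  [with N_2=-6]  = 3; N_4 = N_2^2 + N_3  [with N_2=-6, N_3=3]  = 39; N_6 = -2N_4 + 2N_2 + 3  [with N_4=39, N_2=-6]  = -87.
Change = -25 − (-87) = 62.

62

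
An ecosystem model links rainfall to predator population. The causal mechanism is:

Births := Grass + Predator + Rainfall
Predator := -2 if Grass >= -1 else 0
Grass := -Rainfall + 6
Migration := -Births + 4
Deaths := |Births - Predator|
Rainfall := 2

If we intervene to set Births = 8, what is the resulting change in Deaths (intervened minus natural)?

4

Intervening sets Births = 8 and removes its equation (Births := Grass + Predator + Rainfall).
Grass = -Rainfall + 6  [with Rainfall=2]  = 4
Predator = -2 if Grass >= -1 else 0  [with Grass=4]  = -2
Deaths = |Births - Predator|  [with Births=8, Predator=-2]  = 10
Without intervention: Grass = -Rainfall + 6  [with Rainfall=2]  = 4; Predator = -2 if Grass >= -1 else 0  [with Grass=4]  = -2; Births = Grass + Predator + Rainfall  [with Grass=4, Predator=-2, Rainfall=2]  = 4; Deaths = |Births - Predator|  [with Births=4, Predator=-2]  = 6.
Change = 10 − 6 = 4.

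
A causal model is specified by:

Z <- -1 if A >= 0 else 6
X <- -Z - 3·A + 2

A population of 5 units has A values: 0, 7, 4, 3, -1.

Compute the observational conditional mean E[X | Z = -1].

-7.5

E[X|Z=-1] averages over only the 4 units with Z=-1 (A = 0, 7, 4, 3): X = 3, -18, -9, -6, mean -7.5.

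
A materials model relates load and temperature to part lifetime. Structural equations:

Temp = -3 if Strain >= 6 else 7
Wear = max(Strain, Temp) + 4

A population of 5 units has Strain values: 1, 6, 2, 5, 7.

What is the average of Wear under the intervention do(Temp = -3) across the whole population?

Every unit gets Temp=-3 under the intervention. Wear values become 5, 10, 6, 9, 11; E[Wear|do(Temp=-3)] = 8.2.

8.2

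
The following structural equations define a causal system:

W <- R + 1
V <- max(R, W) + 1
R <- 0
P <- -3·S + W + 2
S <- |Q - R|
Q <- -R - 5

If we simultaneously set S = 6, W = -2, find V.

Setting S = 6, W = -2 by intervention discards those variables' equations.
V = max(R, W) + 1  [with R=0, W=-2]  = 1

1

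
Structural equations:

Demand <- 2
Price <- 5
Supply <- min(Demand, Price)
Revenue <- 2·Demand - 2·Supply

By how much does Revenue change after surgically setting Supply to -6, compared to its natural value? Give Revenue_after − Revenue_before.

16

The intervention breaks the incoming arrows to Supply: Supply <- min(Demand, Price) no longer applies, and Supply = -6.
Revenue = 2·Demand - 2·Supply  [with Demand=2, Supply=-6]  = 16
Without intervention: Supply = min(Demand, Price)  [with Demand=2, Price=5]  = 2; Revenue = 2·Demand - 2·Supply  [with Demand=2, Supply=2]  = 0.
Change = 16 − 0 = 16.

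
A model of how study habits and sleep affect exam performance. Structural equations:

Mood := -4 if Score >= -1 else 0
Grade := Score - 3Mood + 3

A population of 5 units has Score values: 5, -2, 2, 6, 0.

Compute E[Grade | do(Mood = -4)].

17.2

do(Mood=-4) breaks Mood's dependence on Score. With Mood=-4 fixed, Grade across the units is 20, 13, 17, 21, 15, mean 17.2.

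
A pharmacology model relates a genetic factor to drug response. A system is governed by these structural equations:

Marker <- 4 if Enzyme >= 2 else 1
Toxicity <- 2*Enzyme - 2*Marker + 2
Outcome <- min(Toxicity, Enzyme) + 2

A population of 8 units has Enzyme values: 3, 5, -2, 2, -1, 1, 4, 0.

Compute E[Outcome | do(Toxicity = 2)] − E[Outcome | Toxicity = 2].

-0.75

Under do(Toxicity=2), Toxicity's equation is replaced by Toxicity=2 for every unit. Per-unit Outcome: 4, 4, 0, 4, 1, 3, 4, 2. Mean = 2.75.
E[Outcome|Toxicity=2] averages over only the 2 units with Toxicity=2 (Enzyme = 1, 4): Outcome = 3, 4, mean 3.5.
Difference = 2.75 − 3.5 = -0.75.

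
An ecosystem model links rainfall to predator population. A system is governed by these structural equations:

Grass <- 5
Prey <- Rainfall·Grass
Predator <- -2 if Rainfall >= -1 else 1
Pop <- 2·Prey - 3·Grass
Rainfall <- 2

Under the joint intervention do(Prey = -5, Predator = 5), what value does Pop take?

Setting Prey = -5, Predator = 5 by intervention discards those variables' equations.
Pop = 2·Prey - 3·Grass  [with Prey=-5, Grass=5]  = -25

-25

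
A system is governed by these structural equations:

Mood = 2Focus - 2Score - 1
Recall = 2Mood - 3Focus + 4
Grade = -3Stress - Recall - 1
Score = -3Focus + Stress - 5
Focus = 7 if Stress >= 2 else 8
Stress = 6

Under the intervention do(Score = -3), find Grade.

The intervention breaks the incoming arrows to Score: Score = -3Focus + Stress - 5 no longer applies, and Score = -3.
Focus = 7 if Stress >= 2 else 8  [with Stress=6]  = 7
Mood = 2Focus - 2Score - 1  [with Focus=7, Score=-3]  = 19
Recall = 2Mood - 3Focus + 4  [with Mood=19, Focus=7]  = 21
Grade = -3Stress - Recall - 1  [with Stress=6, Recall=21]  = -40

-40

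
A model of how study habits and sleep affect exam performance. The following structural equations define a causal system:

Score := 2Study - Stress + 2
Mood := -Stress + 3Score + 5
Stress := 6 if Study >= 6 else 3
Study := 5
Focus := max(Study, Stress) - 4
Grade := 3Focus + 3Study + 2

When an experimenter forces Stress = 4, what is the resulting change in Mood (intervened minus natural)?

-4

do(Stress=4) replaces the equation Stress := 6 if Study >= 6 else 3 with the constant Stress = 4.
Score = 2Study - Stress + 2  [with Study=5, Stress=4]  = 8
Mood = -Stress + 3Score + 5  [with Stress=4, Score=8]  = 25
Without intervention: Stress = 6 if Study >= 6 else 3  [with Study=5]  = 3; Score = 2Study - Stress + 2  [with Study=5, Stress=3]  = 9; Mood = -Stress + 3Score + 5  [with Stress=3, Score=9]  = 29.
Change = 25 − 29 = -4.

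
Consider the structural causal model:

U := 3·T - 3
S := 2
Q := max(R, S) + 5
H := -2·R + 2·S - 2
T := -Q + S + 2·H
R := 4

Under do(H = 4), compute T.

Intervening sets H = 4 and removes its equation (H := -2·R + 2·S - 2).
Q = max(R, S) + 5  [with R=4, S=2]  = 9
T = -Q + S + 2·H  [with Q=9, S=2, H=4]  = 1

1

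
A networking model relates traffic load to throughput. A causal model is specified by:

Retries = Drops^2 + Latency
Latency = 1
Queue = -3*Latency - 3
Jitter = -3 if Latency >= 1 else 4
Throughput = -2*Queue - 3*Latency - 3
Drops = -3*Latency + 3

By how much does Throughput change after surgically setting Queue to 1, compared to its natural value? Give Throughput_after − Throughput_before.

-14

Under do(Queue=1), the mechanism Queue = -3*Latency - 3 is discarded; Queue is fixed at 1.
Throughput = -2*Queue - 3*Latency - 3  [with Queue=1, Latency=1]  = -8
Without intervention: Queue = -3*Latency - 3  [with Latency=1]  = -6; Throughput = -2*Queue - 3*Latency - 3  [with Queue=-6, Latency=1]  = 6.
Change = -8 − 6 = -14.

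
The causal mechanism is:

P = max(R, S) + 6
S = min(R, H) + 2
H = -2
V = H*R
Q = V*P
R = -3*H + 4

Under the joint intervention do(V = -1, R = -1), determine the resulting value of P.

Setting V = -1, R = -1 by intervention discards those variables' equations.
S = min(R, H) + 2  [with R=-1, H=-2]  = 0
P = max(R, S) + 6  [with R=-1, S=0]  = 6

6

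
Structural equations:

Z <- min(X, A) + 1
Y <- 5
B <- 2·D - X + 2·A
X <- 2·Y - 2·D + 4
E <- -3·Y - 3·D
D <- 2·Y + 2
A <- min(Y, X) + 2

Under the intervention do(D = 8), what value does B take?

Under do(D=8), the mechanism D <- 2·Y + 2 is discarded; D is fixed at 8.
X = 2·Y - 2·D + 4  [with Y=5, D=8]  = -2
A = min(Y, X) + 2  [with Y=5, X=-2]  = 0
B = 2·D - X + 2·A  [with D=8, X=-2, A=0]  = 18

18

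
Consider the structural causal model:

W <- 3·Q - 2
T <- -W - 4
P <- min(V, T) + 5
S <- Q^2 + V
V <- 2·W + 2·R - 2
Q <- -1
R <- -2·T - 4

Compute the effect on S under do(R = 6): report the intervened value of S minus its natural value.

24

Under do(R=6), the mechanism R <- -2·T - 4 is discarded; R is fixed at 6.
W = 3·Q - 2  [with Q=-1]  = -5
V = 2·W + 2·R - 2  [with W=-5, R=6]  = 0
S = Q^2 + V  [with Q=-1, V=0]  = 1
Without intervention: W = 3·Q - 2  [with Q=-1]  = -5; T = -W - 4  [with W=-5]  = 1; R = -2·T - 4  [with T=1]  = -6; V = 2·W + 2·R - 2  [with W=-5, R=-6]  = -24; S = Q^2 + V  [with Q=-1, V=-24]  = -23.
Change = 1 − (-23) = 24.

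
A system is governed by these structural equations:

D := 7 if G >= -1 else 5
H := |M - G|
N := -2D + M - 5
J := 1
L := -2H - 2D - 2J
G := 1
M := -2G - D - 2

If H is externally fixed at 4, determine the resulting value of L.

Under do(H=4), the mechanism H := |M - G| is discarded; H is fixed at 4.
D = 7 if G >= -1 else 5  [with G=1]  = 7
L = -2H - 2D - 2J  [with H=4, D=7, J=1]  = -24

-24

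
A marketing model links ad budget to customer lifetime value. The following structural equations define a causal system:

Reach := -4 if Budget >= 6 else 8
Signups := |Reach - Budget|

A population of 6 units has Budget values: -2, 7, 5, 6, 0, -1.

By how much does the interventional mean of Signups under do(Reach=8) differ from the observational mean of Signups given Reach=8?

do(Reach=8) breaks Reach's dependence on Budget. With Reach=8 fixed, Signups across the units is 10, 1, 3, 2, 8, 9, mean 5.5.
Observing Reach=8 restricts to units where Reach's equation naturally yields 8: Budget ∈ {-2, 5, 0, -1}. In that subpopulation Signups = 10, 3, 8, 9, mean 7.5.
Difference = 5.5 − 7.5 = -2.

-2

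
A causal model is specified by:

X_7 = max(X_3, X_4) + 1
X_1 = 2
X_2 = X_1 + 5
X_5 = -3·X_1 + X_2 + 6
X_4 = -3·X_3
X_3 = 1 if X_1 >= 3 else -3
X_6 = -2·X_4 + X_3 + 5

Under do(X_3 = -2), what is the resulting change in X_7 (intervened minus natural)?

The intervention breaks the incoming arrows to X_3: X_3 = 1 if X_1 >= 3 else -3 no longer applies, and X_3 = -2.
X_4 = -3·X_3  [with X_3=-2]  = 6
X_7 = max(X_3, X_4) + 1  [with X_3=-2, X_4=6]  = 7
Without intervention: X_3 = 1 if X_1 >= 3 else -3  [with X_1=2]  = -3; X_4 = -3·X_3  [with X_3=-3]  = 9; X_7 = max(X_3, X_4) + 1  [with X_3=-3, X_4=9]  = 10.
Change = 7 − 10 = -3.

-3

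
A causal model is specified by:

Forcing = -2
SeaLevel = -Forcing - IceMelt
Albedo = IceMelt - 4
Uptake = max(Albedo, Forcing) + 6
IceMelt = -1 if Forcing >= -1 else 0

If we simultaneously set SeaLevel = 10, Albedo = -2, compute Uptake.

The joint intervention fixes SeaLevel = 10, Albedo = -2, removing each variable's own equation.
Uptake = max(Albedo, Forcing) + 6  [with Albedo=-2, Forcing=-2]  = 4

4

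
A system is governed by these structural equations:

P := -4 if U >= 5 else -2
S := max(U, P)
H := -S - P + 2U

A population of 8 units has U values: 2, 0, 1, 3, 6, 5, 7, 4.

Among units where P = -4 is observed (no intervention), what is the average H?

Conditioning on P=-4 selects the 3 unit(s) with U ∈ {6, 5, 7}. Their H values: 10, 9, 11. Mean = 10.

10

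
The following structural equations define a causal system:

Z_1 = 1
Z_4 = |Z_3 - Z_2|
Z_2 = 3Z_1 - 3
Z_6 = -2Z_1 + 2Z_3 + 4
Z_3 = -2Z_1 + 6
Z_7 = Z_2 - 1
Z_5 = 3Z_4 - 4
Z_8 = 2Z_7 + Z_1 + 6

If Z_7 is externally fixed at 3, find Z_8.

13

do(Z_7=3) replaces the equation Z_7 = Z_2 - 1 with the constant Z_7 = 3.
Z_8 = 2Z_7 + Z_1 + 6  [with Z_7=3, Z_1=1]  = 13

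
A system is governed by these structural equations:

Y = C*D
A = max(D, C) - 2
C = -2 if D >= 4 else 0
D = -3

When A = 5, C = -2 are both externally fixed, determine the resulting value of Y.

Setting A = 5, C = -2 by intervention discards those variables' equations.
Y = C*D  [with C=-2, D=-3]  = 6

6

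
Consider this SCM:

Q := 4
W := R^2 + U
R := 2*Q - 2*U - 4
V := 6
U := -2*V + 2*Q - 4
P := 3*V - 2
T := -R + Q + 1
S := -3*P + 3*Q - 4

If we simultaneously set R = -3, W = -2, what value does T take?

8

Setting R = -3, W = -2 by intervention discards those variables' equations.
T = -R + Q + 1  [with R=-3, Q=4]  = 8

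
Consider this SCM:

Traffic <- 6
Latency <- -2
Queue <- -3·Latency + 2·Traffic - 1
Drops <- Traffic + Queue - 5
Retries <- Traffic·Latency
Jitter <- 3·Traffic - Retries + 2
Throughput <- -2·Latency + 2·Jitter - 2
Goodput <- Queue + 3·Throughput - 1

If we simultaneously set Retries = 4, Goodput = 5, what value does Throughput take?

34

Setting Retries = 4, Goodput = 5 by intervention discards those variables' equations.
Jitter = 3·Traffic - Retries + 2  [with Traffic=6, Retries=4]  = 16
Throughput = -2·Latency + 2·Jitter - 2  [with Latency=-2, Jitter=16]  = 34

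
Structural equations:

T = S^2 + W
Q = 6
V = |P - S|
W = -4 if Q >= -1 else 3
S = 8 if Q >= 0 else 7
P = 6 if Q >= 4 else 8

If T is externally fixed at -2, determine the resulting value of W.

-4

do(T=-2) replaces the equation T = S^2 + W with the constant T = -2.
W is not downstream of the intervention, so its value is determined by the original equations.
W = -4 if Q >= -1 else 3  [with Q=6]  = -4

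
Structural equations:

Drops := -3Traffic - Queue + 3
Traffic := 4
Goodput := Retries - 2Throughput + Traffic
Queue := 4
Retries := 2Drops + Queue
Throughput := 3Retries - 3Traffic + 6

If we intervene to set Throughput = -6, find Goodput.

-6

The intervention breaks the incoming arrows to Throughput: Throughput := 3Retries - 3Traffic + 6 no longer applies, and Throughput = -6.
Drops = -3Traffic - Queue + 3  [with Traffic=4, Queue=4]  = -13
Retries = 2Drops + Queue  [with Drops=-13, Queue=4]  = -22
Goodput = Retries - 2Throughput + Traffic  [with Retries=-22, Throughput=-6, Traffic=4]  = -6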